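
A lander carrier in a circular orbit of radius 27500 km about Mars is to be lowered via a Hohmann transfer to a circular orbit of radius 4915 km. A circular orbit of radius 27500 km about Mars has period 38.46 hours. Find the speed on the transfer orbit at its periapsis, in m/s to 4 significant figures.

v = 3845 m/s

From Kepler's third law T² = 4π²r³/μ at r = 27500 km, T = 38.46 hours = 38.46 × 3600 s = 1.38456×10^5 s: μ = 4π²r³/T² = 42828.6 km³/s².
Transfer-ellipse semi-major axis a_t = (r₁ + r₂)/2 = (27500 + 4915)/2 = 16207.5 km.
At periapsis, r = 4915 km.
From the vis-viva equation, v = √[μ(2/r − 1/a_t)] = 3.845 km/s.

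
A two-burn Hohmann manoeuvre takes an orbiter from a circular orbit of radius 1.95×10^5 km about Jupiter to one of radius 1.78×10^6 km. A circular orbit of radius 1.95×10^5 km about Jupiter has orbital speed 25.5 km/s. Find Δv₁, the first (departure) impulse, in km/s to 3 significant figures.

From the circular-orbit relation v² = μ/r at r = 1.95×10^5 km: μ = v²r = (25.5)² × 1.95×10^5 = 1.26799×10^8 km³/s².
Transfer-ellipse semi-major axis a_t = (r₁ + r₂)/2 = (1.950×10^5 + 1.780×10^6)/2 = 9.875×10^5 km.
Circular speed at r = 1.950×10^5 km: v_c = √(μ/r) = 25.500 km/s.
Vis-viva on the transfer ellipse at r = 1.950×10^5 km gives v_t = √[μ(2/r − 1/a_t)] = 34.236 km/s.
Δv₁ = |v_t − v_c| = |34.236 − 25.500| = 8.736 km/s.

Δv₁ = 8.74 km/s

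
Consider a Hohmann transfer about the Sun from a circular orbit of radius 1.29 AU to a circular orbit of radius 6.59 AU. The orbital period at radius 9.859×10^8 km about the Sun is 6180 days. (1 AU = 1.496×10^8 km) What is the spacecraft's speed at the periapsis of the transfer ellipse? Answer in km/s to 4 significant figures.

v = 33.91 km/s

From Kepler's third law T² = 4π²r³/μ at r = 9.859×10^8 km, T = 6180 days = 6180 × 86400 s = 5.33952×10^8 s: μ = 4π²r³/T² = 1.32695×10^11 km³/s².
In km: r₁ = 1.29 × 1.496×10^8 = 1.92984×10^8 km; r₂ = 6.59 × 1.496×10^8 = 9.85864×10^8 km.
The Hohmann ellipse has a_t = (r₁ + r₂)/2 = 5.89424×10^8 km.
The periapsis of the transfer ellipse is at r = 1.92984×10^8 km.
Vis-viva: v = √[μ(2/r − 1/a_t)] = √[1.32695×10^11 × (2/1.92984×10^8 − 1/5.89424×10^8)] = 33.91 km/s.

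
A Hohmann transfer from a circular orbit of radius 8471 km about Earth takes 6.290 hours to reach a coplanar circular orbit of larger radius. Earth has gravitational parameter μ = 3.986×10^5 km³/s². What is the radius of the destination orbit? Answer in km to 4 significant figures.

Transfer time t = 6.290 hours = 22644 s, and t = π√(a_t³/μ).
So a_t = (μ t²/π²)^(1/3) = (3.986×10^5 × (22644)² / π²)^(1/3) = 27461 km.
Since a_t = (r₁ + r₂)/2, r₂ = 2a_t − r₁ = 2×27461 − 8471 = 46451 km.

r₂ = 46450 km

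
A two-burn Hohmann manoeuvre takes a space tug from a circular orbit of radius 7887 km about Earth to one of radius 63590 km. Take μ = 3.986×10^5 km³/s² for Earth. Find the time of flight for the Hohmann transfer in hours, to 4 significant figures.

t = 9.339 hours

The Hohmann ellipse has a_t = (r₁ + r₂)/2 = 35738.5 km.
Half the transfer-orbit period gives t = π√(a_t³/μ) = 33620 s.
Converting: 33620 s ÷ 3600 s/hour = 9.339 hours.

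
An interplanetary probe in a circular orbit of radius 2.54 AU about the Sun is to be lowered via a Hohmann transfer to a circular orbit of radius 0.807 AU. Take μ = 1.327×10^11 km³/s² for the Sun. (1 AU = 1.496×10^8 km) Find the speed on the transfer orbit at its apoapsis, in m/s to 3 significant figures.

v = 13000 m/s

In km: r₁ = 2.54 × 1.496×10^8 = 3.79984×10^8 km; r₂ = 0.807 × 1.496×10^8 = 1.207272×10^8 km.
Semi-major axis of the transfer orbit: a_t = (3.79984×10^8 + 1.207272×10^8)/2 = 2.503556×10^8 km.
At apoapsis, r = 3.79984×10^8 km.
Applying v² = μ(2/r − 1/a_t): v = 12.98 km/s.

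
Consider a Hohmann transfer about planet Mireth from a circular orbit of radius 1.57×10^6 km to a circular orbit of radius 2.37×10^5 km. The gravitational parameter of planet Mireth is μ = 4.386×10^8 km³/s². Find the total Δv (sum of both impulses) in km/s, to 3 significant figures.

Semi-major axis of the transfer orbit: a_t = (1.570×10^6 + 2.370×10^5)/2 = 9.035×10^5 km.
Circular speed at r₁: v₁ = √(μ/r₁) = √(4.386×10^8/1.570×10^6) = 16.714 km/s.
Transfer-orbit speed at r₁ (vis-viva equation): v_a = √[μ(2/r₁ − 1/a_t)] = 8.5604 km/s.
First burn Δv₁ = |v_a − v₁| = 8.154 km/s.
Circular speed at r₂: v₂ = √(μ/r₂) = 43.02 km/s.
Transfer-orbit speed at r₂: v_p = √[μ(2/r₂ − 1/a_t)] = 56.71 km/s.
Second burn Δv₂ = |v₂ − v_p| = 13.69 km/s.
Δv = Δv₁ + Δv₂ = 8.154 + 13.69 = 21.84 km/s.

Δv = 21.8 km/s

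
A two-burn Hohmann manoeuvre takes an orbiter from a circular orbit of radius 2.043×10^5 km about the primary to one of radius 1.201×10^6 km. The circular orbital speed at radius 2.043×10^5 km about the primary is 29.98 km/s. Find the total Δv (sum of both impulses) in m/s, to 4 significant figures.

Δv = 14910 m/s

From the circular-orbit relation v² = μ/r at r = 2.043×10^5 km: μ = v²r = (29.98)² × 2.043×10^5 = 1.83625×10^8 km³/s².
Transfer-ellipse semi-major axis a_t = (r₁ + r₂)/2 = (2.043×10^5 + 1.201×10^6)/2 = 7.0265×10^5 km.
Circular speed at r₁: v₁ = √(μ/r₁) = √(1.83625×10^8/2.043×10^5) = 29.980 km/s.
Transfer-orbit speed at r₁ (vis-viva): v_p = √[μ(2/r₁ − 1/a_t)] = 39.195 km/s.
First burn Δv₁ = |v_p − v₁| = 9.215 km/s.
Circular speed at r₂: v₂ = √(μ/r₂) = 12.365 km/s.
Transfer-orbit speed at r₂: v_a = √[μ(2/r₂ − 1/a_t)] = 6.6674 km/s.
Second burn Δv₂ = |v₂ − v_a| = 5.698 km/s.
Δv = Δv₁ + Δv₂ = 9.215 + 5.698 = 14.91 km/s.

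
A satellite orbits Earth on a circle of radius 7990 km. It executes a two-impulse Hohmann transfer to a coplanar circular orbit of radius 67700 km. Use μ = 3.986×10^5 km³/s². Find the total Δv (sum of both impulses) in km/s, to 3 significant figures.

Δv = 3.70 km/s

Semi-major axis of the transfer orbit: a_t = (7990 + 67700)/2 = 37845 km.
At r₁ the circular-orbit speed is v₁ = √(μ/r₁) = 7.0631 km/s.
On the transfer ellipse at r₁, vis-viva gives v_p = √[μ(2/r₁ − 1/a_t)] = 9.4468 km/s.
First burn Δv₁ = |v_p − v₁| = 2.3837 km/s.
Circular speed at r₂: v₂ = √(μ/r₂) = 2.426467 km/s.
Transfer-orbit speed at r₂: v_a = √[μ(2/r₂ − 1/a_t)] = 1.114919 km/s.
Second burn Δv₂ = |v₂ − v_a| = 1.3115 km/s.
Δv = Δv₁ + Δv₂ = 2.3837 + 1.3115 = 3.695 km/s.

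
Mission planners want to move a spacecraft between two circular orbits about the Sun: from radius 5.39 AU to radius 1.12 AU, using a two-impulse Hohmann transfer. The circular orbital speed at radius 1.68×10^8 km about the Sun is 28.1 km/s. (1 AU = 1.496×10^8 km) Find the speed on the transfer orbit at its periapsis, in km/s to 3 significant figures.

v = 36.2 km/s

From the circular-orbit relation v² = μ/r at r = 1.68×10^8 km: μ = v²r = (28.1)² × 1.68×10^8 = 1.32654×10^11 km³/s².
In km: r₁ = 5.39 × 1.496×10^8 = 8.06344×10^8 km; r₂ = 1.12 × 1.496×10^8 = 1.67552×10^8 km.
Semi-major axis of the transfer orbit: a_t = (8.06344×10^8 + 1.67552×10^8)/2 = 4.86948×10^8 km.
At periapsis, r = 1.67552×10^8 km.
From the vis-viva equation, v = √[μ(2/r − 1/a_t)] = 36.21 km/s.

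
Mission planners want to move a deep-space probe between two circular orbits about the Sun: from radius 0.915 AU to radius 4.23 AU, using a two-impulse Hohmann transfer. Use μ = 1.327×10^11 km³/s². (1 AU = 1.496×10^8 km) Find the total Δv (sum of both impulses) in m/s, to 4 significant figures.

In km: r₁ = 0.915 × 1.496×10^8 = 1.36884×10^8 km; r₂ = 4.23 × 1.496×10^8 = 6.32808×10^8 km.
The Hohmann ellipse has a_t = (r₁ + r₂)/2 = 3.84846×10^8 km.
Circular speed at r₁: v₁ = √(μ/r₁) = √(1.327×10^11/1.36884×10^8) = 31.1357 km/s.
Transfer-orbit speed at r₁ (vis-viva): v_p = √[μ(2/r₁ − 1/a_t)] = 39.9256 km/s.
First burn Δv₁ = |v_p − v₁| = 8.7899 km/s.
At r₂, v₂ = √(μ/r₂) = 14.481 km/s.
Transfer-orbit speed at r₂: v_a = √[μ(2/r₂ − 1/a_t)] = 8.6364 km/s.
Second burn Δv₂ = |v₂ − v_a| = 5.8446 km/s.
Δv = Δv₁ + Δv₂ = 8.7899 + 5.8446 = 14.63 km/s.

Δv = 14630 m/s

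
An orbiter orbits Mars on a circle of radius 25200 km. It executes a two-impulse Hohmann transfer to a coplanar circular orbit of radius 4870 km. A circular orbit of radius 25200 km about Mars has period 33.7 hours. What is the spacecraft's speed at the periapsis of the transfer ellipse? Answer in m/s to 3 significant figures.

From Kepler's third law T² = 4π²r³/μ at r = 25200 km, T = 33.7 hours = 33.7 × 3600 s = 1.2132×10^5 s: μ = 4π²r³/T² = 42923.6 km³/s².
Semi-major axis of the transfer orbit: a_t = (25200 + 4870)/2 = 15035 km.
The periapsis of the transfer ellipse is at r = 4870 km.
From the vis-viva equation, v = √[μ(2/r − 1/a_t)] = 3.844 km/s.

v = 3840 m/s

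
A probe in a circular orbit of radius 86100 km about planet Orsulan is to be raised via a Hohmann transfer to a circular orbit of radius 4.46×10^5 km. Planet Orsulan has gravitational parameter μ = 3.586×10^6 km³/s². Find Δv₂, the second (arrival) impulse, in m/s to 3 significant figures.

Transfer-ellipse semi-major axis a_t = (r₁ + r₂)/2 = (86100 + 4.460×10^5)/2 = 2.6605×10^5 km.
Circular speed at r = 4.460×10^5 km: v_c = √(μ/r) = 2.83555 km/s.
Vis-viva on the transfer ellipse at r = 4.460×10^5 km gives v_t = √[μ(2/r − 1/a_t)] = 1.61309 km/s.
Δv₂ = |v_t − v_c| = |1.61309 − 2.83555| = 1.222 km/s.

Δv₂ = 1220 m/s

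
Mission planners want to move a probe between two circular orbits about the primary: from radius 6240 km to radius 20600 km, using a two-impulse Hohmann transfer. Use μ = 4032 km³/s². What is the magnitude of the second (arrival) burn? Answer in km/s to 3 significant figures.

Δv₂ = 0.141 km/s

Transfer-ellipse semi-major axis a_t = (r₁ + r₂)/2 = (6240 + 20600)/2 = 13420 km.
On the circular orbit at r = 20600 km, v_c = √(μ/r) = 0.4424 km/s.
Vis-viva on the transfer ellipse at r = 20600 km gives v_t = √[μ(2/r − 1/a_t)] = 0.3017 km/s.
Δv₂ = |v_t − v_c| = |0.3017 − 0.4424| = 0.1407 km/s.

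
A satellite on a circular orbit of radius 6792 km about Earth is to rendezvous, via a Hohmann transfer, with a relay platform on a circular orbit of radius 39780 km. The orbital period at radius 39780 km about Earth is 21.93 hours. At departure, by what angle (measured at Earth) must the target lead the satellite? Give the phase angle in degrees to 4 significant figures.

From Kepler's third law T² = 4π²r³/μ at r = 39780 km, T = 21.93 hours = 21.93 × 3600 s = 78948 s: μ = 4π²r³/T² = 3.98723×10^5 km³/s².
The Hohmann ellipse has a_t = (r₁ + r₂)/2 = 23286 km.
Transfer time t = π√(a_t³/μ) = 17680 s.
Target angular speed ω₂ = √(μ/r₂³) = 7.959×10^-5 rad/s.
Angle swept by the target during transfer: ω₂·t = 1.407 rad = 80.62°.
The satellite traverses 180° on the transfer ellipse, so the target must lead by 180° − 80.62° = 99.38°.

φ = 99.38°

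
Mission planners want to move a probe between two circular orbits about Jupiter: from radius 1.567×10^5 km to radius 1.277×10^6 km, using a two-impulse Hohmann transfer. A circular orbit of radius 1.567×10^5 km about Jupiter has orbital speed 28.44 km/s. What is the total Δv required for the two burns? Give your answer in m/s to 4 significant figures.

From the circular-orbit relation v² = μ/r at r = 1.567×10^5 km: μ = v²r = (28.44)² × 1.567×10^5 = 1.26744×10^8 km³/s².
Transfer-ellipse semi-major axis a_t = (r₁ + r₂)/2 = (1.567×10^5 + 1.277×10^6)/2 = 7.1685×10^5 km.
Circular speed at r₁: v₁ = √(μ/r₁) = √(1.26744×10^8/1.567×10^5) = 28.440 km/s.
On the transfer ellipse at r₁, vis-viva gives v_p = √[μ(2/r₁ − 1/a_t)] = 37.959 km/s.
First burn Δv₁ = |v_p − v₁| = 9.519 km/s.
Circular speed at r₂: v₂ = √(μ/r₂) = 9.963 km/s.
Transfer-orbit speed at r₂: v_a = √[μ(2/r₂ − 1/a_t)] = 4.658 km/s.
Second burn Δv₂ = |v₂ − v_a| = 5.305 km/s.
Δv = Δv₁ + Δv₂ = 9.519 + 5.305 = 14.82 km/s.

Δv = 14820 m/s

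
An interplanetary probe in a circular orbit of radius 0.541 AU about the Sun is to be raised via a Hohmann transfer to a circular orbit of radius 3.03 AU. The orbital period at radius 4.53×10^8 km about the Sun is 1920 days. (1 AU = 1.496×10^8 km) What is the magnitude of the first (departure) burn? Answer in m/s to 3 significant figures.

Δv₁ = 12300 m/s

From Kepler's third law T² = 4π²r³/μ at r = 4.53×10^8 km, T = 1920 days = 1920 × 86400 s = 1.65888×10^8 s: μ = 4π²r³/T² = 1.33360×10^11 km³/s².
In km: r₁ = 0.541 × 1.496×10^8 = 8.09336×10^7 km; r₂ = 3.03 × 1.496×10^8 = 4.53288×10^8 km.
Semi-major axis of the transfer orbit: a_t = (8.09336×10^7 + 4.53288×10^8)/2 = 2.671108×10^8 km.
Circular speed at r = 8.09336×10^7 km: v_c = √(μ/r) = 40.59 km/s.
Transfer-orbit speed at the same r (vis-viva, a = a_t): v_t = √[μ(2/r − 1/a_t)] = 52.88 km/s.
Δv₁ = |v_t − v_c| = |52.88 − 40.59| = 12.29 km/s.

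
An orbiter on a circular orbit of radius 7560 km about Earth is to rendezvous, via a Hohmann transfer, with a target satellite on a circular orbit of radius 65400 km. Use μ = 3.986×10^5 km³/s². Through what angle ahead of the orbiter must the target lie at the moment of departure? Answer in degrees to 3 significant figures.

Transfer-ellipse semi-major axis a_t = (r₁ + r₂)/2 = (7560 + 65400)/2 = 36480 km.
The half-period of the transfer ellipse is t = π√(a_t³/μ) = 34670 s.
The target's mean motion on its circular orbit is ω₂ = √(μ/r₂³) = 3.775×10^-5 rad/s.
Angle swept by the target during transfer: ω₂·t = 1.3088 rad = 74.99°.
The orbiter traverses 180° on the transfer ellipse, so the target must lead by 180° − 74.99° = 105°.

φ = 105°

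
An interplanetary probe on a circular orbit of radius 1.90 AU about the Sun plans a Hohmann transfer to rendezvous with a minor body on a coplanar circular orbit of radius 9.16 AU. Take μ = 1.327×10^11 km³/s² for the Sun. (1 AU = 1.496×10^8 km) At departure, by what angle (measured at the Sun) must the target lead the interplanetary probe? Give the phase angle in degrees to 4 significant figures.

φ = 95.57°

In km: r₁ = 1.90 × 1.496×10^8 = 2.8424×10^8 km; r₂ = 9.16 × 1.496×10^8 = 1.370336×10^9 km.
Semi-major axis of the transfer orbit: a_t = (2.8424×10^8 + 1.370336×10^9)/2 = 8.27288×10^8 km.
Transfer time t = π√(a_t³/μ) = 2.0521×10^8 s.
Target angular speed ω₂ = √(μ/r₂³) = 7.1812×10^-9 rad/s.
Angle swept by the target during transfer: ω₂·t = 1.47365 rad = 84.43°.
The interplanetary probe traverses 180° on the transfer ellipse, so the target must lead by 180° − 84.43° = 95.57°.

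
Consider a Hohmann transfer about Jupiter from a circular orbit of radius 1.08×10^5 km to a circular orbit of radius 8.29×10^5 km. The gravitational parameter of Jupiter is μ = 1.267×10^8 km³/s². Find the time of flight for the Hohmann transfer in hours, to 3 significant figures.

The Hohmann ellipse has a_t = (r₁ + r₂)/2 = 4.685×10^5 km.
Transfer time t = π√(a_t³/μ) = π√((4.685×10^5)³ / 1.267×10^8) = 89500 s.
Converting: 89500 s ÷ 3600 s/hour = 24.9 hours.

t = 24.9 hours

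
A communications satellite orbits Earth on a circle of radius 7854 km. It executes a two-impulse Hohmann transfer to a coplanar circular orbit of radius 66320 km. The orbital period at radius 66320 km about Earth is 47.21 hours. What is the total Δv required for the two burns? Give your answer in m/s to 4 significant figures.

Δv = 3726 m/s

From Kepler's third law T² = 4π²r³/μ at r = 66320 km, T = 47.21 hours = 47.21 × 3600 s = 1.69956×10^5 s: μ = 4π²r³/T² = 3.98676×10^5 km³/s².
Semi-major axis of the transfer orbit: a_t = (7854 + 66320)/2 = 37087 km.
Circular speed at r₁: v₁ = √(μ/r₁) = √(3.98676×10^5/7854) = 7.12467 km/s.
Transfer-orbit speed at r₁ (vis-viva equation): v_p = √[μ(2/r₁ − 1/a_t)] = 9.52744 km/s.
First burn Δv₁ = |v_p − v₁| = 2.4028 km/s.
Circular speed at r₂: v₂ = √(μ/r₂) = 2.4518 km/s.
Transfer-orbit speed at r₂: v_a = √[μ(2/r₂ − 1/a_t)] = 1.1283 km/s.
Second burn Δv₂ = |v₂ − v_a| = 1.3235 km/s.
Δv = Δv₁ + Δv₂ = 2.4028 + 1.3235 = 3.726 km/s.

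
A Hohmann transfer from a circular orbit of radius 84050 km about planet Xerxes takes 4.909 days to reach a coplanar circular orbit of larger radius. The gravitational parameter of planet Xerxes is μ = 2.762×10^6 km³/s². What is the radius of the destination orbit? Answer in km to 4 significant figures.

Transfer time t = 4.909 days = 4.241376×10^5 s, and t = π√(a_t³/μ).
So a_t = (μ t²/π²)^(1/3) = (2.762×10^6 × (4.241376×10^5)² / π²)^(1/3) = 3.6924×10^5 km.
Since a_t = (r₁ + r₂)/2, r₂ = 2a_t − r₁ = 2×3.6924×10^5 − 84050 = 6.5443×10^5 km.

r₂ = 6.544×10^5 km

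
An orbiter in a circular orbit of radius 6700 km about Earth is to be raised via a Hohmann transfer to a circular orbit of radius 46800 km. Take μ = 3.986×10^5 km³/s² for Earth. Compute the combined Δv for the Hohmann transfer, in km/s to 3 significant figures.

Δv = 3.95 km/s

Semi-major axis of the transfer orbit: a_t = (6700 + 46800)/2 = 26750 km.
At r₁ the circular-orbit speed is v₁ = √(μ/r₁) = 7.7131 km/s.
Transfer-orbit speed at r₁ (vis-viva equation): v_p = √[μ(2/r₁ − 1/a_t)] = 10.202 km/s.
First burn Δv₁ = |v_p − v₁| = 2.489 km/s.
At r₂, v₂ = √(μ/r₂) = 2.9184 km/s.
Transfer-orbit speed at r₂: v_a = √[μ(2/r₂ − 1/a_t)] = 1.4606 km/s.
Second burn Δv₂ = |v₂ − v_a| = 1.458 km/s.
Total Δv = Δv₁ + Δv₂ = 3.947 km/s.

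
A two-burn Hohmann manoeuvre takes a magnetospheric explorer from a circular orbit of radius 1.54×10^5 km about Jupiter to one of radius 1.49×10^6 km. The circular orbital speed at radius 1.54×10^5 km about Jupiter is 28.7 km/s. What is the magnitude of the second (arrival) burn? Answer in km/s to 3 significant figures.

Δv₂ = 5.23 km/s

From the circular-orbit relation v² = μ/r at r = 1.54×10^5 km: μ = v²r = (28.7)² × 1.54×10^5 = 1.26848×10^8 km³/s².
Transfer-ellipse semi-major axis a_t = (r₁ + r₂)/2 = (1.540×10^5 + 1.490×10^6)/2 = 8.220×10^5 km.
Circular speed at r = 1.490×10^6 km: v_c = √(μ/r) = 9.227 km/s.
Transfer-orbit speed at the same r (vis-viva, a = a_t): v_t = √[μ(2/r − 1/a_t)] = 3.994 km/s.
Δv₂ = |v_t − v_c| = |3.994 − 9.227| = 5.233 km/s.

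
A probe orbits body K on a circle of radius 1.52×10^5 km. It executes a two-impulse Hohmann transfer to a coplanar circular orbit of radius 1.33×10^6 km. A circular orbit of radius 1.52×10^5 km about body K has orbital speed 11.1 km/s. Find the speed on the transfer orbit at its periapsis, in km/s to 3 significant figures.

From the circular-orbit relation v² = μ/r at r = 1.52×10^5 km: μ = v²r = (11.1)² × 1.52×10^5 = 1.87279×10^7 km³/s².
Semi-major axis of the transfer orbit: a_t = (1.520×10^5 + 1.330×10^6)/2 = 7.410×10^5 km.
At periapsis, r = 1.520×10^5 km.
Applying v² = μ(2/r − 1/a_t): v = 14.87 km/s.

v = 14.9 km/s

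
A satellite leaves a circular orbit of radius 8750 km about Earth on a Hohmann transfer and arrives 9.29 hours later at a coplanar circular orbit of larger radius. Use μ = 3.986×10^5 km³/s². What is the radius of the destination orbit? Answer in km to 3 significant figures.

Transfer time t = 9.29 hours = 33444 s, and t = π√(a_t³/μ).
So a_t = (μ t²/π²)^(1/3) = (3.986×10^5 × (33444)² / π²)^(1/3) = 35614 km.
Since a_t = (r₁ + r₂)/2, r₂ = 2a_t − r₁ = 2×35614 − 8750 = 62478 km.

r₂ = 62500 km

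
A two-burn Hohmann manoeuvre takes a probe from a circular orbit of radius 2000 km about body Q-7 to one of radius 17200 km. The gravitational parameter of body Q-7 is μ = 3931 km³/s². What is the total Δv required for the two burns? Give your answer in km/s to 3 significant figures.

Δv = 0.734 km/s

The Hohmann ellipse has a_t = (r₁ + r₂)/2 = 9600 km.
At r₁ the circular-orbit speed is v₁ = √(μ/r₁) = 1.4020 km/s.
On the transfer ellipse at r₁, vis-viva equation gives v_p = √[μ(2/r₁ − 1/a_t)] = 1.8766 km/s.
First burn Δv₁ = |v_p − v₁| = 0.4746 km/s.
Circular speed at r₂: v₂ = √(μ/r₂) = 0.4781 km/s.
Transfer-orbit speed at r₂: v_a = √[μ(2/r₂ − 1/a_t)] = 0.2182 km/s.
Second burn Δv₂ = |v₂ − v_a| = 0.2599 km/s.
Δv = Δv₁ + Δv₂ = 0.4746 + 0.2599 = 0.7345 km/s.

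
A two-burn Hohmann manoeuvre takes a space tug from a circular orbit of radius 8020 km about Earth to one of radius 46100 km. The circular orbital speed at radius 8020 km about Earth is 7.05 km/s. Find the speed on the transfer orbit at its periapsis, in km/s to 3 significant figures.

v = 9.20 km/s

From the circular-orbit relation v² = μ/r at r = 8020 km: μ = v²r = (7.05)² × 8020 = 3.98614×10^5 km³/s².
Semi-major axis of the transfer orbit: a_t = (8020 + 46100)/2 = 27060 km.
At periapsis, r = 8020 km.
From the vis-viva equation, v = √[μ(2/r − 1/a_t)] = 9.202 km/s.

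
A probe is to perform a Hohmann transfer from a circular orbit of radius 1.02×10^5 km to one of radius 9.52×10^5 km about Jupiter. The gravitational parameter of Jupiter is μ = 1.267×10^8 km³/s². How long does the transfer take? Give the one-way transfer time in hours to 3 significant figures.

t = 29.7 hours

The Hohmann ellipse has a_t = (r₁ + r₂)/2 = 5.270×10^5 km.
By Kepler's third law the transfer-orbit period is T = 2π√(a_t³/μ), so t = T/2 = 1.068×10^5 s.
Converting: 1.068×10^5 s ÷ 3600 s/hour = 29.7 hours.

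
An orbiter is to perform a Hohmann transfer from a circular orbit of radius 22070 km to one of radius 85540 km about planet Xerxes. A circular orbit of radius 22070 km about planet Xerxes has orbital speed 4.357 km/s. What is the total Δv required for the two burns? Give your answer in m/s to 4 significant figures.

From the circular-orbit relation v² = μ/r at r = 22070 km: μ = v²r = (4.357)² × 22070 = 4.18965×10^5 km³/s².
The Hohmann ellipse has a_t = (r₁ + r₂)/2 = 53805 km.
At r₁ the circular-orbit speed is v₁ = √(μ/r₁) = 4.3570 km/s.
Transfer-orbit speed at r₁ (vis-viva equation): v_p = √[μ(2/r₁ − 1/a_t)] = 5.4936 km/s.
First burn Δv₁ = |v_p − v₁| = 1.1366 km/s.
At r₂, v₂ = √(μ/r₂) = 2.213116 km/s.
Transfer-orbit speed at r₂: v_a = √[μ(2/r₂ − 1/a_t)] = 1.417405 km/s.
Second burn Δv₂ = |v₂ − v_a| = 0.79571 km/s.
Δv = Δv₁ + Δv₂ = 1.1366 + 0.79571 = 1.932 km/s.

Δv = 1932 m/s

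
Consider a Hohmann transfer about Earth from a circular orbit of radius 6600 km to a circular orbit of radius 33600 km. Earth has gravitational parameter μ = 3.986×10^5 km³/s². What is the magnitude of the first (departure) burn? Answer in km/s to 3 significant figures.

Semi-major axis of the transfer orbit: a_t = (6600 + 33600)/2 = 20100 km.
Circular speed at r = 6600 km: v_c = √(μ/r) = 7.77135 km/s.
Transfer-orbit speed at the same r (vis-viva, a = a_t): v_t = √[μ(2/r − 1/a_t)] = 10.0477 km/s.
Δv₁ = |v_t − v_c| = |10.0477 − 7.77135| = 2.276 km/s.

Δv₁ = 2.28 km/s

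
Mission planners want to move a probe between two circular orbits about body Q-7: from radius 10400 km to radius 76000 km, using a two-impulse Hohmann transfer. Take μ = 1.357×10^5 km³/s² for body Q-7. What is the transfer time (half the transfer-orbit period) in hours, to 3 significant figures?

t = 21.3 hours

The Hohmann ellipse has a_t = (r₁ + r₂)/2 = 43200 km.
By Kepler's third law the transfer-orbit period is T = 2π√(a_t³/μ), so t = T/2 = 76570 s.
Converting: 76570 s ÷ 3600 s/hour = 21.3 hours.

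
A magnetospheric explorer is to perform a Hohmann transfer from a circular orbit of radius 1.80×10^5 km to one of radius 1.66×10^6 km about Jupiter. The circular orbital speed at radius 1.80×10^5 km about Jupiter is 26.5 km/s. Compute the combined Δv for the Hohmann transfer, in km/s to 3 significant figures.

From the circular-orbit relation v² = μ/r at r = 1.80×10^5 km: μ = v²r = (26.5)² × 1.80×10^5 = 1.26405×10^8 km³/s².
Semi-major axis of the transfer orbit: a_t = (1.800×10^5 + 1.660×10^6)/2 = 9.200×10^5 km.
Circular speed at r₁: v₁ = √(μ/r₁) = √(1.26405×10^8/1.800×10^5) = 26.500 km/s.
Transfer-orbit speed at r₁ (vis-viva): v_p = √[μ(2/r₁ − 1/a_t)] = 35.596 km/s.
First burn Δv₁ = |v_p − v₁| = 9.096 km/s.
Circular speed at r₂: v₂ = √(μ/r₂) = 8.726 km/s.
Transfer-orbit speed at r₂: v_a = √[μ(2/r₂ − 1/a_t)] = 3.860 km/s.
Second burn Δv₂ = |v₂ − v_a| = 4.866 km/s.
Total Δv = Δv₁ + Δv₂ = 13.96 km/s.

Δv = 14.0 km/s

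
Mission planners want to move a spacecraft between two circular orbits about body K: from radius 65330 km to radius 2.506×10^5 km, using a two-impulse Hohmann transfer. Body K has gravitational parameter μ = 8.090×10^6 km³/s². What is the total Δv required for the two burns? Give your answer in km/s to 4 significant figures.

Δv = 4.916 km/s

Semi-major axis of the transfer orbit: a_t = (65330 + 2.506×10^5)/2 = 1.57965×10^5 km.
Circular speed at r₁: v₁ = √(μ/r₁) = √(8.090×10^6/65330) = 11.128 km/s.
On the transfer ellipse at r₁, vis-viva gives v_p = √[μ(2/r₁ − 1/a_t)] = 14.016 km/s.
First burn Δv₁ = |v_p − v₁| = 2.888 km/s.
Circular speed at r₂: v₂ = √(μ/r₂) = 5.682 km/s.
Transfer-orbit speed at r₂: v_a = √[μ(2/r₂ − 1/a_t)] = 3.654 km/s.
Second burn Δv₂ = |v₂ − v_a| = 2.028 km/s.
Δv = Δv₁ + Δv₂ = 2.888 + 2.028 = 4.916 km/s.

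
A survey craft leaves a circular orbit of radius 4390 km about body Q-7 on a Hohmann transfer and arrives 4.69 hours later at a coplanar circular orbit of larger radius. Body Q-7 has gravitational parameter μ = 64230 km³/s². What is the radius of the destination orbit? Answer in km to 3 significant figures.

r₂ = 20200 km

Transfer time t = 4.69 hours = 16884 s, and t = π√(a_t³/μ).
So a_t = (μ t²/π²)^(1/3) = (64230 × (16884)² / π²)^(1/3) = 12287 km.
Since a_t = (r₁ + r₂)/2, r₂ = 2a_t − r₁ = 2×12287 − 4390 = 20184 km.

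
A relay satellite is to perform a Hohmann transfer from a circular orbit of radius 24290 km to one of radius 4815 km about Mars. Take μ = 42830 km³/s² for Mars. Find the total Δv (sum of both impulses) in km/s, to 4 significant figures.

Δv = 1.435 km/s

Semi-major axis of the transfer orbit: a_t = (24290 + 4815)/2 = 14552.5 km.
At r₁ the circular-orbit speed is v₁ = √(μ/r₁) = 1.3279 km/s.
Transfer-orbit speed at r₁ (vis-viva): v_a = √[μ(2/r₁ − 1/a_t)] = 0.76382 km/s.
First burn Δv₁ = |v_a − v₁| = 0.5641 km/s.
Circular speed at r₂: v₂ = √(μ/r₂) = 2.9825 km/s.
Transfer-orbit speed at r₂: v_p = √[μ(2/r₂ − 1/a_t)] = 3.8532 km/s.
Second burn Δv₂ = |v₂ − v_p| = 0.8707 km/s.
Δv = Δv₁ + Δv₂ = 0.5641 + 0.8707 = 1.435 km/s.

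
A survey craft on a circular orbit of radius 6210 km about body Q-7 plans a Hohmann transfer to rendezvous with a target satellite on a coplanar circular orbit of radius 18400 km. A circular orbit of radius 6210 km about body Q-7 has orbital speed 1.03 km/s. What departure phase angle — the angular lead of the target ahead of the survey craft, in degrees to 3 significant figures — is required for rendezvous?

φ = 81.6°

From the circular-orbit relation v² = μ/r at r = 6210 km: μ = v²r = (1.03)² × 6210 = 6588.19 km³/s².
Semi-major axis of the transfer orbit: a_t = (6210 + 18400)/2 = 12305 km.
The half-period of the transfer ellipse is t = π√(a_t³/μ) = 52831 s.
The target's mean motion on its circular orbit is ω₂ = √(μ/r₂³) = 3.2520×10^-5 rad/s.
Angle swept by the target during transfer: ω₂·t = 1.7181 rad = 98.44°.
Arrival is 180° from departure on the ellipse, so φ = 180° − 98.44° = 81.6°.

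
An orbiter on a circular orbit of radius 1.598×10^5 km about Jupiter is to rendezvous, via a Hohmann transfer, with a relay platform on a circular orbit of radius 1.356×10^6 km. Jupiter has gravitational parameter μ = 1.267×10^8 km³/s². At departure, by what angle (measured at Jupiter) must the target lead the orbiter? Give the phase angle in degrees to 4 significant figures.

φ = 104.8°

Transfer-ellipse semi-major axis a_t = (r₁ + r₂)/2 = (1.598×10^5 + 1.356×10^6)/2 = 7.579×10^5 km.
Transfer time t = π√(a_t³/μ) = 1.8415×10^5 s.
Target angular speed ω₂ = √(μ/r₂³) = 7.1285×10^-6 rad/s.
Angle swept by the target during transfer: ω₂·t = 1.3127 rad = 75.21°.
The orbiter traverses 180° on the transfer ellipse, so the target must lead by 180° − 75.21° = 104.8°.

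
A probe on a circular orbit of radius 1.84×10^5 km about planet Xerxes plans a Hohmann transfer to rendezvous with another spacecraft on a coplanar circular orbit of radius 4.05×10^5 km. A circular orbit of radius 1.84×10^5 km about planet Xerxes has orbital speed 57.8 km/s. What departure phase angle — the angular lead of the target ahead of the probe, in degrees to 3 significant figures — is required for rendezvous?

φ = 68.4°

From the circular-orbit relation v² = μ/r at r = 1.84×10^5 km: μ = v²r = (57.8)² × 1.84×10^5 = 6.14715×10^8 km³/s².
The Hohmann ellipse has a_t = (r₁ + r₂)/2 = 2.945×10^5 km.
The half-period of the transfer ellipse is t = π√(a_t³/μ) = 20250 s.
Target angular speed ω₂ = √(μ/r₂³) = 9.620×10^-5 rad/s.
Angle swept by the target during transfer: ω₂·t = 1.948 rad = 111.6°.
The probe traverses 180° on the transfer ellipse, so the target must lead by 180° − 111.6° = 68.4°.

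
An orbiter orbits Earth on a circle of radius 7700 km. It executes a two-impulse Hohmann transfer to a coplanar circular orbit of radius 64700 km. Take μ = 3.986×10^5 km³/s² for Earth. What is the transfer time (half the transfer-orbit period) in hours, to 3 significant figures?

Semi-major axis of the transfer orbit: a_t = (7700 + 64700)/2 = 36200 km.
By Kepler's third law the transfer-orbit period is T = 2π√(a_t³/μ), so t = T/2 = 34270 s.
Converting: 34270 s ÷ 3600 s/hour = 9.52 hours.

t = 9.52 hours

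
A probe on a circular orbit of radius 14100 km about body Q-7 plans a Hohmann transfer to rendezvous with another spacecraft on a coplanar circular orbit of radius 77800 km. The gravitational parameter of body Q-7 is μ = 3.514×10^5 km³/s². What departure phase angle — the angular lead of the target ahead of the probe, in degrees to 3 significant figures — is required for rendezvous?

φ = 98.3°

Semi-major axis of the transfer orbit: a_t = (14100 + 77800)/2 = 45950 km.
Transfer time t = π√(a_t³/μ) = 52200 s.
Target angular speed ω₂ = √(μ/r₂³) = 2.732×10^-5 rad/s.
Angle swept by the target during transfer: ω₂·t = 1.426 rad = 81.70°.
The probe traverses 180° on the transfer ellipse, so the target must lead by 180° − 81.70° = 98.3°.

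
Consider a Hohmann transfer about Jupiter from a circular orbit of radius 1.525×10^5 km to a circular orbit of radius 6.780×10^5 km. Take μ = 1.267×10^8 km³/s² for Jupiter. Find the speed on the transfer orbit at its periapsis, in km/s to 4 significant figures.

Transfer-ellipse semi-major axis a_t = (r₁ + r₂)/2 = (1.525×10^5 + 6.780×10^5)/2 = 4.1525×10^5 km.
The periapsis of the transfer ellipse is at r = 1.525×10^5 km.
From the vis-viva equation, v = √[μ(2/r − 1/a_t)] = 36.83 km/s.

v = 36.83 km/s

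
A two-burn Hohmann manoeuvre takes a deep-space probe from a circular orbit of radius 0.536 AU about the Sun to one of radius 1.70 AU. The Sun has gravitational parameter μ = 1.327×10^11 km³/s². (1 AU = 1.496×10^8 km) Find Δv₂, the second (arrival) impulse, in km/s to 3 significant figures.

Δv₂ = 7.03 km/s

In km: r₁ = 0.536 × 1.496×10^8 = 8.01856×10^7 km; r₂ = 1.70 × 1.496×10^8 = 2.5432×10^8 km.
Transfer-ellipse semi-major axis a_t = (r₁ + r₂)/2 = (8.01856×10^7 + 2.5432×10^8)/2 = 1.672528×10^8 km.
On the circular orbit at r = 2.5432×10^8 km, v_c = √(μ/r) = 22.8426 km/s.
Transfer-orbit speed at the same r (vis-viva, a = a_t): v_t = √[μ(2/r − 1/a_t)] = 15.8164 km/s.
Δv₂ = |v_t − v_c| = |15.8164 − 22.8426| = 7.026 km/s.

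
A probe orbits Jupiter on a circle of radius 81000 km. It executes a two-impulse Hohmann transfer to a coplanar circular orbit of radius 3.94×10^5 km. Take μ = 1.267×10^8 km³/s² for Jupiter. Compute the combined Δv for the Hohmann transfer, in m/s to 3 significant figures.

Δv = 18900 m/s

Semi-major axis of the transfer orbit: a_t = (81000 + 3.940×10^5)/2 = 2.375×10^5 km.
At r₁ the circular-orbit speed is v₁ = √(μ/r₁) = 39.55 km/s.
Transfer-orbit speed at r₁ (vis-viva): v_p = √[μ(2/r₁ − 1/a_t)] = 50.94 km/s.
First burn Δv₁ = |v_p − v₁| = 11.39 km/s.
At r₂, v₂ = √(μ/r₂) = 17.93 km/s.
Transfer-orbit speed at r₂: v_a = √[μ(2/r₂ − 1/a_t)] = 10.47 km/s.
Second burn Δv₂ = |v₂ − v_a| = 7.460 km/s.
Total Δv = Δv₁ + Δv₂ = 18.85 km/s.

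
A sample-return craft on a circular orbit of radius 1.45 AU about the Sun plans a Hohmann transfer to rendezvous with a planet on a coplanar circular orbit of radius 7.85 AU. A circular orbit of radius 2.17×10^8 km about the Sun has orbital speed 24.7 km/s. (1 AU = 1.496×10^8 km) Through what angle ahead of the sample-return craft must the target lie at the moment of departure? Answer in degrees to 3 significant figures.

From the circular-orbit relation v² = μ/r at r = 2.17×10^8 km: μ = v²r = (24.7)² × 2.17×10^8 = 1.32390×10^11 km³/s².
In km: r₁ = 1.45 × 1.496×10^8 = 2.1692×10^8 km; r₂ = 7.85 × 1.496×10^8 = 1.17436×10^9 km.
Transfer-ellipse semi-major axis a_t = (r₁ + r₂)/2 = (2.1692×10^8 + 1.17436×10^9)/2 = 6.9564×10^8 km.
Transfer time t = π√(a_t³/μ) = 1.5842×10^8 s.
The target's mean motion on its circular orbit is ω₂ = √(μ/r₂³) = 9.0412×10^-9 rad/s.
Angle swept by the target during transfer: ω₂·t = 1.4323 rad = 82.06°.
Arrival is 180° from departure on the ellipse, so φ = 180° − 82.06° = 97.9°.

φ = 97.9°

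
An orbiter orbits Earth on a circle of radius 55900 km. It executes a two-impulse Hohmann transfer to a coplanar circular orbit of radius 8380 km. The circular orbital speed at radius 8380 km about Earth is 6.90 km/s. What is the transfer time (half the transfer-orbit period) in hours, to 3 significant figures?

t = 7.96 hours

From the circular-orbit relation v² = μ/r at r = 8380 km: μ = v²r = (6.90)² × 8380 = 3.98972×10^5 km³/s².
Transfer-ellipse semi-major axis a_t = (r₁ + r₂)/2 = (55900 + 8380)/2 = 32140 km.
By Kepler's third law the transfer-orbit period is T = 2π√(a_t³/μ), so t = T/2 = 28660 s.
Converting: 28660 s ÷ 3600 s/hour = 7.96 hours.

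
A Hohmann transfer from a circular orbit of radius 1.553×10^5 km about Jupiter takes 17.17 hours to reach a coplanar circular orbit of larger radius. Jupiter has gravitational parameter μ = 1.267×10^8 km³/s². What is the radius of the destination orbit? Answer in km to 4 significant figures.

Transfer time t = 17.17 hours = 61812 s, and t = π√(a_t³/μ).
So a_t = (μ t²/π²)^(1/3) = (1.267×10^8 × (61812)² / π²)^(1/3) = 3.6605×10^5 km.
Since a_t = (r₁ + r₂)/2, r₂ = 2a_t − r₁ = 2×3.6605×10^5 − 1.553×10^5 = 5.768×10^5 km.

r₂ = 5.768×10^5 km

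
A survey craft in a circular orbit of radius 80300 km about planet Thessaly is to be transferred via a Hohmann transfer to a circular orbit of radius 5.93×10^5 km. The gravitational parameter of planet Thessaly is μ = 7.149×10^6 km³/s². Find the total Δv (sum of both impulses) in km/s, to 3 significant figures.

Δv = 4.86 km/s

The Hohmann ellipse has a_t = (r₁ + r₂)/2 = 3.3665×10^5 km.
Circular speed at r₁: v₁ = √(μ/r₁) = √(7.149×10^6/80300) = 9.43550 km/s.
On the transfer ellipse at r₁, v² = μ(2/r − 1/a) gives v_p = √[μ(2/r₁ − 1/a_t)] = 12.5228 km/s.
First burn Δv₁ = |v_p − v₁| = 3.0873 km/s.
At r₂, v₂ = √(μ/r₂) = 3.47212 km/s.
Transfer-orbit speed at r₂: v_a = √[μ(2/r₂ − 1/a_t)] = 1.69576 km/s.
Second burn Δv₂ = |v₂ − v_a| = 1.7764 km/s.
Total Δv = Δv₁ + Δv₂ = 4.864 km/s.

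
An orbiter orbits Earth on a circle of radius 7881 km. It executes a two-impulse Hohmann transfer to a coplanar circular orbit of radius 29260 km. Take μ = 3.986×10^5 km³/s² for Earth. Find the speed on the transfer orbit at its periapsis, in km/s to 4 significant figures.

v = 8.927 km/s

The Hohmann ellipse has a_t = (r₁ + r₂)/2 = 18570.5 km.
The periapsis of the transfer ellipse is at r = 7881 km.
Applying v² = μ(2/r − 1/a_t): v = 8.927 km/s.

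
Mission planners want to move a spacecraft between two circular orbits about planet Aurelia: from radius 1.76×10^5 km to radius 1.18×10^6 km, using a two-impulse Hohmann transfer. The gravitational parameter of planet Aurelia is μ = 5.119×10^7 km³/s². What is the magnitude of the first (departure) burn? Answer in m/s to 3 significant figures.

The Hohmann ellipse has a_t = (r₁ + r₂)/2 = 6.780×10^5 km.
Circular speed at r = 1.760×10^5 km: v_c = √(μ/r) = 17.054 km/s.
Transfer-orbit speed at the same r (vis-viva, a = a_t): v_t = √[μ(2/r − 1/a_t)] = 22.499 km/s.
Δv₁ = |v_t − v_c| = |22.499 − 17.054| = 5.445 km/s.

Δv₁ = 5440 m/s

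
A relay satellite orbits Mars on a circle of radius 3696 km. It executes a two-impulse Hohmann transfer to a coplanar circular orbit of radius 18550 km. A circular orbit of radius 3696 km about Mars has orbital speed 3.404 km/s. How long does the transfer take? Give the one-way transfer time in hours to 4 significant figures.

t = 4.947 hours

From the circular-orbit relation v² = μ/r at r = 3696 km: μ = v²r = (3.404)² × 3696 = 42826.4 km³/s².
Transfer-ellipse semi-major axis a_t = (r₁ + r₂)/2 = (3696 + 18550)/2 = 11123 km.
Transfer time t = π√(a_t³/μ) = π√((11123)³ / 42826.4) = 17810 s.
Converting: 17810 s ÷ 3600 s/hour = 4.947 hours.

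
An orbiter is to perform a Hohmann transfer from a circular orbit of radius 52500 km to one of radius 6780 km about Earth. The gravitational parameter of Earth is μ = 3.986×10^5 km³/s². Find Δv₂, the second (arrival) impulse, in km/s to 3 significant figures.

Δv₂ = 2.54 km/s

Transfer-ellipse semi-major axis a_t = (r₁ + r₂)/2 = (52500 + 6780)/2 = 29640 km.
On the circular orbit at r = 6780 km, v_c = √(μ/r) = 7.66750 km/s.
Transfer-orbit speed at the same r (vis-viva, a = a_t): v_t = √[μ(2/r − 1/a_t)] = 10.2046 km/s.
Δv₂ = |v_t − v_c| = |10.2046 − 7.66750| = 2.537 km/s.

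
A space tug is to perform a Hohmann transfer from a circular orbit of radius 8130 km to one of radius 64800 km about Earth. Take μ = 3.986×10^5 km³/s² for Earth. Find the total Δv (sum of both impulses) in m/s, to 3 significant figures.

Transfer-ellipse semi-major axis a_t = (r₁ + r₂)/2 = (8130 + 64800)/2 = 36465 km.
Circular speed at r₁: v₁ = √(μ/r₁) = √(3.986×10^5/8130) = 7.002 km/s.
On the transfer ellipse at r₁, v² = μ(2/r − 1/a) gives v_p = √[μ(2/r₁ − 1/a_t)] = 9.334 km/s.
First burn Δv₁ = |v_p − v₁| = 2.332 km/s.
At r₂, v₂ = √(μ/r₂) = 2.480 km/s.
Transfer-orbit speed at r₂: v_a = √[μ(2/r₂ − 1/a_t)] = 1.171 km/s.
Second burn Δv₂ = |v₂ − v_a| = 1.309 km/s.
Total Δv = Δv₁ + Δv₂ = 3.641 km/s.

Δv = 3640 m/s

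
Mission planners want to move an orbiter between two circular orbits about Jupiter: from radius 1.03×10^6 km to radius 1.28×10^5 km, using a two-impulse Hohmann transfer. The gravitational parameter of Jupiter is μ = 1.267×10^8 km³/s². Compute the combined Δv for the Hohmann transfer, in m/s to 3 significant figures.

The Hohmann ellipse has a_t = (r₁ + r₂)/2 = 5.790×10^5 km.
Circular speed at r₁: v₁ = √(μ/r₁) = √(1.267×10^8/1.030×10^6) = 11.091 km/s.
On the transfer ellipse at r₁, v² = μ(2/r − 1/a) gives v_a = √[μ(2/r₁ − 1/a_t)] = 5.2148 km/s.
First burn Δv₁ = |v_a − v₁| = 5.876 km/s.
Circular speed at r₂: v₂ = √(μ/r₂) = 31.46 km/s.
Transfer-orbit speed at r₂: v_p = √[μ(2/r₂ − 1/a_t)] = 41.96 km/s.
Second burn Δv₂ = |v₂ − v_p| = 10.50 km/s.
Total Δv = Δv₁ + Δv₂ = 16.38 km/s.

Δv = 16400 m/s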